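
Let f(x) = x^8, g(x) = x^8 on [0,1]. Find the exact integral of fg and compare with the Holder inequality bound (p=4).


Step 1: Exact integral of f*g = integral(x^16, 0, 1) = 1/17
     = 0.058824
Step 2: Holder bound with p=4, q=1.333333:
  ||f||_p = (integral x^32 dx)^(1/4) = (1/33)^(1/4) = 0.417226
  ||g||_q = (integral x^10.666667 dx)^(1/1.333333) = (1/11.666667)^(1/1.333333) = 0.158413
Step 3: Holder bound = ||f||_p * ||g||_q = 0.417226 * 0.158413 = 0.066094
Verification: 0.058824 <= 0.066094 (Holder holds)


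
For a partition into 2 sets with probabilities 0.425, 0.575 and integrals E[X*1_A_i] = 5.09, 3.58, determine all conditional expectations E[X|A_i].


For each cell A_i: E[X|A_i] = E[X*1_A_i] / P(A_i)
Step 1: E[X|A_1] = 5.09 / 0.425 = 11.976471
Step 2: E[X|A_2] = 3.58 / 0.575 = 6.226087
Verification: E[X] = sum E[X*1_A_i] = 5.09 + 3.58 = 8.67


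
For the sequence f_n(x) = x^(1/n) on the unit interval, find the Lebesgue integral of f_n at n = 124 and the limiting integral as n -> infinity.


At n = 124: f_124(x) = x^(1/124).
Step 1: integral(x^(1/124), 0, 1) = [x^(1/124+1) / (1/124+1)] from 0 to 1
     = 1 / (1/124 + 1) = 1 / ((124+1)/124) = 124/(124+1)
     = 124/125 = 0.992
Step 2: As n -> infinity, f_n(x) = x^(1/n) -> 1 for x in (0,1], and f_n is increasing in n.
By MCT, lim_n integral(f_n) = integral(lim_n f_n) = integral(1, 0, 1) = 1.
Step 3: Verify convergence: 124/125 = 0.992 -> 1


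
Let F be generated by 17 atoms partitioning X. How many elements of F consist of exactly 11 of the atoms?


Each element of F is a union of some subset of the 17 atoms.
Elements that are unions of exactly 11 atoms correspond to 11-element subsets of the 17 atoms.
Count = C(17, 11) = 17! / (11! * 6!) = 12376.


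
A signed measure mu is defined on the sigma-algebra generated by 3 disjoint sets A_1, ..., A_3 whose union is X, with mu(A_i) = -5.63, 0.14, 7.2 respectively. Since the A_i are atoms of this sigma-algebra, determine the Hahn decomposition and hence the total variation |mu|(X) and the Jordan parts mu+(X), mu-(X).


Step 1: Every measurable set is a union of atoms (the cells / points), so a Hahn decomposition is
  obtained by grouping atoms by sign: P = union of atoms with mu > 0, N = union of the remaining atoms.
  Atoms in P (indices): 2, 3;  atoms in N (indices): 1
  Positive values: 0.14, 7.2
  Negative values: -5.63
Step 2: mu+(X) = mu(P) = sum of positive atom values = 7.34
Step 3: mu-(X) = -mu(N) = sum of |negative atom values| = 5.63
Step 4: |mu|(X) = mu+(X) + mu-(X) = 7.34 + 5.63 = 12.97


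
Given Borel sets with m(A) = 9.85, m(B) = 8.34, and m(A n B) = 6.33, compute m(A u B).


By inclusion-exclusion: m(A u B) = m(A) + m(B) - m(A n B)
= 9.85 + 8.34 - 6.33
= 11.86


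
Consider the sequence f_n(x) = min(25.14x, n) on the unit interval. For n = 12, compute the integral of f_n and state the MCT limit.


f(x) = 25.14x on [0,1]; f_n(x) = min(25.14x, n). At n = 12:
Step 1: f(x) reaches 12 at x = 12/25.14 = 0.477327
Step 2: integral(f_12) = integral(25.14x, 0, 0.477327) + integral(12, 0.477327, 1)
       = 25.14*0.477327^2/2 + 12*(1 - 0.477327)
       = 2.863962 + 6.272076
       = 9.136038
Step 3: As n -> infinity, f_n increases to f, so by MCT integral(f_n) -> integral(f) = 25.14/2 = 12.57.
Convergence: integral(f_12) = 9.136038 -> 12.57 as n -> infinity


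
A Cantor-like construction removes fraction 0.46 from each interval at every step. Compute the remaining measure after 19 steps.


Step 1: At each step, fraction remaining = 1 - 0.46 = 0.54
Step 2: After 19 steps, measure = (0.54)^19
Result = 8.231547e-06


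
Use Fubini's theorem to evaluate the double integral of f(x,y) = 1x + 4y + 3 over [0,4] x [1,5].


By Fubini, integrate in x first, then y.
Step 1: Fix y, integrate over x in [0,4]:
  integral(1x + 4y + 3, x=0..4)
  = 1*(4^2 - 0^2)/2 + (4y + 3)*(4 - 0)
  = 8 + (4y + 3)*4
  = 8 + 16y + 12
  = 20 + 16y
Step 2: Integrate over y in [1,5]:
  integral(20 + 16y, y=1..5)
  = 20*4 + 16*(5^2 - 1^2)/2
  = 80 + 192
  = 272


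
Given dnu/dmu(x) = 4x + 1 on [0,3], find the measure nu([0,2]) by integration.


nu(A) = integral_A (dnu/dmu) dmu = integral_0^2 (4x + 1) dx
Step 1: Antiderivative F(x) = (4/2)x^2 + 1x
Step 2: F(2) = (4/2)*2^2 + 1*2 = 8 + 2 = 10
Step 3: F(0) = (4/2)*0^2 + 1*0 = 0.0 + 0 = 0.0
Step 4: nu([0,2]) = F(2) - F(0) = 10 - 0.0 = 10


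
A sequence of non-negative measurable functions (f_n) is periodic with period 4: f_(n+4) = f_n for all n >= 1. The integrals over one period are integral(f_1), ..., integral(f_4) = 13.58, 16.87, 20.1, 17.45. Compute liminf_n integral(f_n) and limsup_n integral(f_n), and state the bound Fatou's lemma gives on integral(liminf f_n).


The sequence (integral(f_n)) is periodic with period 4, repeating the values 13.58, 16.87, 20.1, 17.45 indefinitely.
Step 1: For a periodic sequence, every tail (a_m, a_(m+1), ...) contains all 4 period values infinitely often.
Step 2: Hence inf of every tail = min of the period values = min(13.58, 16.87, 20.1, 17.45) = 13.58.
        liminf_n integral(f_n) = sup over m of (inf of tail from m) = 13.58.
Step 3: Similarly sup of every tail = max of the period values = 20.1.
        limsup_n integral(f_n) = 20.1.
Step 4: Fatou's lemma: integral(liminf_n f_n) <= liminf_n integral(f_n) = 13.58.
        So the integral of the pointwise liminf is at most 13.58.


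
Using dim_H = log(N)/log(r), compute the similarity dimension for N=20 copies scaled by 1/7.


For a self-similar set with N copies scaled by 1/r:
dim_H = log(N)/log(r) = log(20)/log(7)
= 2.995732/1.94591
= 1.539502


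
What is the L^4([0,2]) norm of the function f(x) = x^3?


Step 1: ||f||_4 = (integral_0^2 |x^3|^4 dx)^(1/4)
     = (integral_0^2 x^12 dx)^(1/4)
Step 2: integral_0^2 x^12 dx = [x^13/(13)] from 0 to 2 = 2^13/13
     = 8192/13 = 630.153846
Step 3: ||f||_4 = (630.153846)^(1/4) = 5.010276


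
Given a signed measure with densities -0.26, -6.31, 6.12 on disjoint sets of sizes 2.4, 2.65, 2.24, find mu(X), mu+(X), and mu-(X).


Step 1: Compute signed measure on each set:
  Set 1: -0.26 * 2.4 = -0.624
  Set 2: -6.31 * 2.65 = -16.7215
  Set 3: 6.12 * 2.24 = 13.7088
Step 2: Total signed measure = (-0.624) + (-16.7215) + (13.7088)
     = -3.6367
Step 3: Positive part mu+(X) = sum of positive contributions = 13.7088
Step 4: Negative part mu-(X) = |sum of negative contributions| = 17.3455


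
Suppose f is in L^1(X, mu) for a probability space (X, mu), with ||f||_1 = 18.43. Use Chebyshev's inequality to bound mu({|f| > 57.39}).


Chebyshev/Markov inequality: mu(|f| > eps) <= (||f||_p / eps)^p
Step 1: ||f||_1 / eps = 18.43 / 57.39 = 0.321136
Step 2: Raise to power p = 1:
  (0.321136)^1 = 0.321136
Step 3: Therefore mu(|f| > 57.39) <= 0.321136


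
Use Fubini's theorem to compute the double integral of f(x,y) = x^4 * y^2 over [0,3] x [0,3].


By Fubini's theorem, the double integral factors as a product of single integrals:
Step 1: integral_0^3 x^4 dx = [x^5/5] from 0 to 3
     = 3^5/5 = 48.6
Step 2: integral_0^3 y^2 dy = [y^3/3] from 0 to 3
     = 3^3/3 = 9
Step 3: Double integral = 48.6 * 9 = 437.4


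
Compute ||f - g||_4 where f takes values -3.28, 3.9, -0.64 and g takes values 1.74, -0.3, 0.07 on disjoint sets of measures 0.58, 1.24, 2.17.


Step 1: Compute differences f_i - g_i:
  -3.28 - 1.74 = -5.02
  3.9 - -0.3 = 4.2
  -0.64 - 0.07 = -0.71
Step 2: Compute |diff|^4 * measure for each set:
  |-5.02|^4 * 0.58 = 635.06016 * 0.58 = 368.334893
  |4.2|^4 * 1.24 = 311.1696 * 1.24 = 385.850304
  |-0.71|^4 * 2.17 = 0.254117 * 2.17 = 0.551433
Step 3: Sum = 754.73663
Step 4: ||f-g||_4 = (754.73663)^(1/4) = 5.241419


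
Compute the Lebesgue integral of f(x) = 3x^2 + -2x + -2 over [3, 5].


The Lebesgue integral of a Riemann-integrable function agrees with the Riemann integral.
Antiderivative F(x) = (3/3)x^3 + (-2/2)x^2 + -2x
F(5) = (3/3)*5^3 + (-2/2)*5^2 + -2*5
     = (3/3)*125 + (-2/2)*25 + -2*5
     = 125 + -25 + -10
     = 90
F(3) = 12
Integral = F(5) - F(3) = 90 - 12 = 78


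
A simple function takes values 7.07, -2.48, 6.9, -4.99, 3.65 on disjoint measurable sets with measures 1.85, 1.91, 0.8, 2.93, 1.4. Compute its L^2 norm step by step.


Step 1: Compute |f_i|^2 for each value:
  |7.07|^2 = 49.9849
  |-2.48|^2 = 6.1504
  |6.9|^2 = 47.61
  |-4.99|^2 = 24.9001
  |3.65|^2 = 13.3225
Step 2: Multiply by measures and sum:
  49.9849 * 1.85 = 92.472065
  6.1504 * 1.91 = 11.747264
  47.61 * 0.8 = 38.088
  24.9001 * 2.93 = 72.957293
  13.3225 * 1.4 = 18.6515
Sum = 92.472065 + 11.747264 + 38.088 + 72.957293 + 18.6515 = 233.916122
Step 3: Take the p-th root:
||f||_2 = (233.916122)^(1/2) = 15.294317


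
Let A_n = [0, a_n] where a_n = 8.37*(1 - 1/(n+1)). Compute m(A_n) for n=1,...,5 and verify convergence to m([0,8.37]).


By continuity of measure from below: if A_n increases to A, then m(A_n) -> m(A).
Here A = [0, 8.37], so m(A) = 8.37
Step 1: a_1 = 8.37*(1 - 1/2) = 4.185, m(A_1) = 4.185
Step 2: a_2 = 8.37*(1 - 1/3) = 5.58, m(A_2) = 5.58
Step 3: a_3 = 8.37*(1 - 1/4) = 6.2775, m(A_3) = 6.2775
Step 4: a_4 = 8.37*(1 - 1/5) = 6.696, m(A_4) = 6.696
Step 5: a_5 = 8.37*(1 - 1/6) = 6.975, m(A_5) = 6.975
Limit: m(A_n) -> m([0,8.37]) = 8.37


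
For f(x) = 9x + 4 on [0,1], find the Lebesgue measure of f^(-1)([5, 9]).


f^(-1)([5, 9]) = {x : 5 <= 9x + 4 <= 9}
Solving: (5 - 4)/9 <= x <= (9 - 4)/9
= [0.111111, 0.555556]
Intersecting with [0,1]: [0.111111, 0.555556]
Measure = 0.555556 - 0.111111 = 0.444444


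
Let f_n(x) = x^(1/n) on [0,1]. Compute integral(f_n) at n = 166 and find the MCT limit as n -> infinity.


At n = 166: f_166(x) = x^(1/166).
Step 1: integral(x^(1/166), 0, 1) = [x^(1/166+1) / (1/166+1)] from 0 to 1
     = 1 / (1/166 + 1) = 1 / ((166+1)/166) = 166/(166+1)
     = 166/167 = 0.994012
Step 2: As n -> infinity, f_n(x) = x^(1/n) -> 1 for x in (0,1], and f_n is increasing in n.
By MCT, lim_n integral(f_n) = integral(lim_n f_n) = integral(1, 0, 1) = 1.
Step 3: Verify convergence: 166/167 = 0.994012 -> 1


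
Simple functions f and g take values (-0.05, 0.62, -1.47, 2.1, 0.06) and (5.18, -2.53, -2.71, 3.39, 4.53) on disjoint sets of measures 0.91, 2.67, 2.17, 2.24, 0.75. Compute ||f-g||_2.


Step 1: Compute differences f_i - g_i:
  -0.05 - 5.18 = -5.23
  0.62 - -2.53 = 3.15
  -1.47 - -2.71 = 1.24
  2.1 - 3.39 = -1.29
  0.06 - 4.53 = -4.47
Step 2: Compute |diff|^2 * measure for each set:
  |-5.23|^2 * 0.91 = 27.3529 * 0.91 = 24.891139
  |3.15|^2 * 2.67 = 9.9225 * 2.67 = 26.493075
  |1.24|^2 * 2.17 = 1.5376 * 2.17 = 3.336592
  |-1.29|^2 * 2.24 = 1.6641 * 2.24 = 3.727584
  |-4.47|^2 * 0.75 = 19.9809 * 0.75 = 14.985675
Step 3: Sum = 73.434065
Step 4: ||f-g||_2 = (73.434065)^(1/2) = 8.569368


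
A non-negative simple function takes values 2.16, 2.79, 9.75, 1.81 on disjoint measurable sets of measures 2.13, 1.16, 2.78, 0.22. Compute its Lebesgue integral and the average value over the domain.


Step 1: Integral = sum(value_i * measure_i)
= 2.16*2.13 + 2.79*1.16 + 9.75*2.78 + 1.81*0.22
= 4.6008 + 3.2364 + 27.105 + 0.3982
= 35.3404
Step 2: Total measure of domain = 2.13 + 1.16 + 2.78 + 0.22 = 6.29
Step 3: Average value = 35.3404 / 6.29 = 5.618506


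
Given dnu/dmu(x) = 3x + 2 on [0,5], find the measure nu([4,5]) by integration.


nu(A) = integral_A (dnu/dmu) dmu = integral_4^5 (3x + 2) dx
Step 1: Antiderivative F(x) = (3/2)x^2 + 2x
Step 2: F(5) = (3/2)*5^2 + 2*5 = 37.5 + 10 = 47.5
Step 3: F(4) = (3/2)*4^2 + 2*4 = 24 + 8 = 32
Step 4: nu([4,5]) = F(5) - F(4) = 47.5 - 32 = 15.5


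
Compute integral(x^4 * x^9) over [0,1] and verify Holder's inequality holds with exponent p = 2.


Step 1: Exact integral of f*g = integral(x^13, 0, 1) = 1/14
     = 0.071429
Step 2: Holder bound with p=2, q=2:
  ||f||_p = (integral x^8 dx)^(1/2) = (1/9)^(1/2) = 0.333333
  ||g||_q = (integral x^18 dx)^(1/2) = (1/19)^(1/2) = 0.229416
Step 3: Holder bound = ||f||_p * ||g||_q = 0.333333 * 0.229416 = 0.076472
Verification: 0.071429 <= 0.076472 (Holder holds)


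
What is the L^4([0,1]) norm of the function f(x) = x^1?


Step 1: ||f||_4 = (integral_0^1 |x^1|^4 dx)^(1/4)
     = (integral_0^1 x^4 dx)^(1/4)
Step 2: integral_0^1 x^4 dx = [x^5/(5)] from 0 to 1 = 1^5/5
     = 1/5 = 0.2
Step 3: ||f||_4 = (0.2)^(1/4) = 0.66874


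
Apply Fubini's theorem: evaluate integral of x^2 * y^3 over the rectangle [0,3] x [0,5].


By Fubini's theorem, the double integral factors as a product of single integrals:
Step 1: integral_0^3 x^2 dx = [x^3/3] from 0 to 3
     = 3^3/3 = 9
Step 2: integral_0^5 y^3 dy = [y^4/4] from 0 to 5
     = 5^4/4 = 156.25
Step 3: Double integral = 9 * 156.25 = 1406.25


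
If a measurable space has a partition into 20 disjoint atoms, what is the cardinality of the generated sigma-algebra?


Each element of the sigma-algebra is a union of some subset of the 20 atoms.
The number of such subsets is 2^20 = 1048576.


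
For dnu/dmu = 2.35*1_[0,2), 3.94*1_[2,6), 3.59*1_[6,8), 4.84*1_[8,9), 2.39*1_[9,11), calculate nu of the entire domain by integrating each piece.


Integrate each piece of the Radon-Nikodym derivative:
Step 1: integral_0^2 2.35 dx = 2.35*(2-0) = 2.35*2 = 4.7
Step 2: integral_2^6 3.94 dx = 3.94*(6-2) = 3.94*4 = 15.76
Step 3: integral_6^8 3.59 dx = 3.59*(8-6) = 3.59*2 = 7.18
Step 4: integral_8^9 4.84 dx = 4.84*(9-8) = 4.84*1 = 4.84
Step 5: integral_9^11 2.39 dx = 2.39*(11-9) = 2.39*2 = 4.78
Total: 4.7 + 15.76 + 7.18 + 4.84 + 4.78 = 37.26


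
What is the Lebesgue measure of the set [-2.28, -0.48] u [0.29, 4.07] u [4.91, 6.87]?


For pairwise disjoint intervals, m(union) = sum of lengths.
= (-0.48 - -2.28) + (4.07 - 0.29) + (6.87 - 4.91)
= 1.8 + 3.78 + 1.96
= 7.54


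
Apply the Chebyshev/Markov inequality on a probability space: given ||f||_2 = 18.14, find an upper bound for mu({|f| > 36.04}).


Chebyshev/Markov inequality: mu(|f| > eps) <= (||f||_p / eps)^p
Step 1: ||f||_2 / eps = 18.14 / 36.04 = 0.50333
Step 2: Raise to power p = 2:
  (0.50333)^2 = 0.253341
Step 3: Therefore mu(|f| > 36.04) <= 0.253341


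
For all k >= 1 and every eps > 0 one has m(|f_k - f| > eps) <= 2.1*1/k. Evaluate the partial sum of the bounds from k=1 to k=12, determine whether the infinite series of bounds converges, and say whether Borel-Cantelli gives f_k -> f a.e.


Step 1: List the terms 2.1*1/k for k = 1 to 12:
  k=1: 2.1
  k=2: 1.05
  k=3: 0.7
  k=4: 0.525
  k=5: 0.42
  k=6: 0.35
  k=7: 0.3
  k=8: 0.2625
  k=9: 0.233333
  k=10: 0.21
  k=11: 0.190909
  k=12: 0.175
Step 2: Partial sum = 2.1 + 1.05 + 0.7 + 0.525 + 0.42 + 0.35 + 0.3 + 0.2625 + 0.233333 + 0.21 + 0.190909 + 0.175
     = 6.516742
Step 3: The full series sum_(k>=1) 2.1*1/k diverges (harmonic series, p = 1; a nonzero constant multiple of a divergent series diverges).
Step 4: The (first) Borel-Cantelli lemma requires a summable sequence of measures, so it does not apply here;
        from this bound alone no conclusion about a.e. convergence can be drawn (convergence in measure still
        gives an a.e.-convergent subsequence, but not a.e. convergence of the whole sequence).
Conclusion: series diverges; Borel-Cantelli is inconclusive about a.e. convergence of f_k.


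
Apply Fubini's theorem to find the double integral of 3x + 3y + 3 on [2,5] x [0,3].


By Fubini, integrate in x first, then y.
Step 1: Fix y, integrate over x in [2,5]:
  integral(3x + 3y + 3, x=2..5)
  = 3*(5^2 - 2^2)/2 + (3y + 3)*(5 - 2)
  = 31.5 + (3y + 3)*3
  = 31.5 + 9y + 9
  = 40.5 + 9y
Step 2: Integrate over y in [0,3]:
  integral(40.5 + 9y, y=0..3)
  = 40.5*3 + 9*(3^2 - 0^2)/2
  = 121.5 + 40.5
  = 162


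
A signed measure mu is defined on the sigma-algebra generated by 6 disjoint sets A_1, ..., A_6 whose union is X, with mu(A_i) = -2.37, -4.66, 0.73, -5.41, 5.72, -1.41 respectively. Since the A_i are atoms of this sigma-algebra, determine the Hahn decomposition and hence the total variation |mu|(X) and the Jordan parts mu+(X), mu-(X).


Step 1: Every measurable set is a union of atoms (the cells / points), so a Hahn decomposition is
  obtained by grouping atoms by sign: P = union of atoms with mu > 0, N = union of the remaining atoms.
  Atoms in P (indices): 3, 5;  atoms in N (indices): 1, 2, 4, 6
  Positive values: 0.73, 5.72
  Negative values: -2.37, -4.66, -5.41, -1.41
Step 2: mu+(X) = mu(P) = sum of positive atom values = 6.45
Step 3: mu-(X) = -mu(N) = sum of |negative atom values| = 13.85
Step 4: |mu|(X) = mu+(X) + mu-(X) = 6.45 + 13.85 = 20.3


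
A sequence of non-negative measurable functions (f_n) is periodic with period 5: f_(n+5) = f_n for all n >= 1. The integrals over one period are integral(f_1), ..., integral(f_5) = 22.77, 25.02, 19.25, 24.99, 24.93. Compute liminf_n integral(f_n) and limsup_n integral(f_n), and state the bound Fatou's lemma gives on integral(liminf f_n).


The sequence (integral(f_n)) is periodic with period 5, repeating the values 22.77, 25.02, 19.25, 24.99, 24.93 indefinitely.
Step 1: For a periodic sequence, every tail (a_m, a_(m+1), ...) contains all 5 period values infinitely often.
Step 2: Hence inf of every tail = min of the period values = min(22.77, 25.02, 19.25, 24.99, 24.93) = 19.25.
        liminf_n integral(f_n) = sup over m of (inf of tail from m) = 19.25.
Step 3: Similarly sup of every tail = max of the period values = 25.02.
        limsup_n integral(f_n) = 25.02.
Step 4: Fatou's lemma: integral(liminf_n f_n) <= liminf_n integral(f_n) = 19.25.
        So the integral of the pointwise liminf is at most 19.25.


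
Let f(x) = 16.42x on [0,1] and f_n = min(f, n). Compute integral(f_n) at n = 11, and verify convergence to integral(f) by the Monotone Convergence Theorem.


f(x) = 16.42x on [0,1]; f_n(x) = min(16.42x, n). At n = 11:
Step 1: f(x) reaches 11 at x = 11/16.42 = 0.669915
Step 2: integral(f_11) = integral(16.42x, 0, 0.669915) + integral(11, 0.669915, 1)
       = 16.42*0.669915^2/2 + 11*(1 - 0.669915)
       = 3.684531 + 3.630938
       = 7.315469
Step 3: As n -> infinity, f_n increases to f, so by MCT integral(f_n) -> integral(f) = 16.42/2 = 8.21.
Convergence: integral(f_11) = 7.315469 -> 8.21 as n -> infinity


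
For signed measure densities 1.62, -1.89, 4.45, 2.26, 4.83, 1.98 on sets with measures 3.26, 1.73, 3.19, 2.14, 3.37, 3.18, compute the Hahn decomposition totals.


Step 1: Compute signed measure on each set:
  Set 1: 1.62 * 3.26 = 5.2812
  Set 2: -1.89 * 1.73 = -3.2697
  Set 3: 4.45 * 3.19 = 14.1955
  Set 4: 2.26 * 2.14 = 4.8364
  Set 5: 4.83 * 3.37 = 16.2771
  Set 6: 1.98 * 3.18 = 6.2964
Step 2: Total signed measure = (5.2812) + (-3.2697) + (14.1955) + (4.8364) + (16.2771) + (6.2964)
     = 43.6169
Step 3: Positive part mu+(X) = sum of positive contributions = 46.8866
Step 4: Negative part mu-(X) = |sum of negative contributions| = 3.2697


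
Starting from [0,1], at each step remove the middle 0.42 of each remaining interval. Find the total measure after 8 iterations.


Step 1: At each step, fraction remaining = 1 - 0.42 = 0.58
Step 2: After 8 steps, measure = (0.58)^8
Result = 0.012806


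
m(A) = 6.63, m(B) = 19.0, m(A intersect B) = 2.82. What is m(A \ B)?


m(A \ B) = m(A) - m(A n B)
= 6.63 - 2.82
= 3.81


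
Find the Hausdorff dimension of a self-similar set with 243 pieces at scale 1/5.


For a self-similar set with N copies scaled by 1/r:
dim_H = log(N)/log(r) = log(243)/log(5)
= 5.493061/1.609438
= 3.413031


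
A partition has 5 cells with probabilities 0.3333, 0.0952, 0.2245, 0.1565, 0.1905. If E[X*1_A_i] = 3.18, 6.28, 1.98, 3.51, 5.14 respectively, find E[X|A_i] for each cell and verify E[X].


For each cell A_i: E[X|A_i] = E[X*1_A_i] / P(A_i)
Step 1: E[X|A_1] = 3.18 / 0.3333 = 9.540954
Step 2: E[X|A_2] = 6.28 / 0.0952 = 65.966387
Step 3: E[X|A_3] = 1.98 / 0.2245 = 8.819599
Step 4: E[X|A_4] = 3.51 / 0.1565 = 22.428115
Step 5: E[X|A_5] = 5.14 / 0.1905 = 26.981627
Verification: E[X] = sum E[X*1_A_i] = 3.18 + 6.28 + 1.98 + 3.51 + 5.14 = 20.09


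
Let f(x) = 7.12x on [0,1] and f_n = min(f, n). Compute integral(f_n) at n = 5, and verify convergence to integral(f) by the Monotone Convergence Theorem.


f(x) = 7.12x on [0,1]; f_n(x) = min(7.12x, n). At n = 5:
Step 1: f(x) reaches 5 at x = 5/7.12 = 0.702247
Step 2: integral(f_5) = integral(7.12x, 0, 0.702247) + integral(5, 0.702247, 1)
       = 7.12*0.702247^2/2 + 5*(1 - 0.702247)
       = 1.755618 + 1.488764
       = 3.244382
Step 3: As n -> infinity, f_n increases to f, so by MCT integral(f_n) -> integral(f) = 7.12/2 = 3.56.
Convergence: integral(f_5) = 3.244382 -> 3.56 as n -> infinity


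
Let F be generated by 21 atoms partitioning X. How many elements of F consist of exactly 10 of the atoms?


Each element of F is a union of some subset of the 21 atoms.
Elements that are unions of exactly 10 atoms correspond to 10-element subsets of the 21 atoms.
Count = C(21, 10) = 21! / (10! * 11!) = 352716.


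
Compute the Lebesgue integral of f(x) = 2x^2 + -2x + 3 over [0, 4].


The Lebesgue integral of a Riemann-integrable function agrees with the Riemann integral.
Antiderivative F(x) = (2/3)x^3 + (-2/2)x^2 + 3x
F(4) = (2/3)*4^3 + (-2/2)*4^2 + 3*4
     = (2/3)*64 + (-2/2)*16 + 3*4
     = 42.666667 + -16 + 12
     = 38.666667
F(0) = 0.0
Integral = F(4) - F(0) = 38.666667 - 0.0 = 38.666667


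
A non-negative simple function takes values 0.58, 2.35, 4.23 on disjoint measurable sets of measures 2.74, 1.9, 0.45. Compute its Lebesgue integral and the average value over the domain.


Step 1: Integral = sum(value_i * measure_i)
= 0.58*2.74 + 2.35*1.9 + 4.23*0.45
= 1.5892 + 4.465 + 1.9035
= 7.9577
Step 2: Total measure of domain = 2.74 + 1.9 + 0.45 = 5.09
Step 3: Average value = 7.9577 / 5.09 = 1.563399


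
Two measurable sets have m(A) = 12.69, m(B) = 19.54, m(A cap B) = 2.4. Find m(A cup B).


By inclusion-exclusion: m(A u B) = m(A) + m(B) - m(A n B)
= 12.69 + 19.54 - 2.4
= 29.83


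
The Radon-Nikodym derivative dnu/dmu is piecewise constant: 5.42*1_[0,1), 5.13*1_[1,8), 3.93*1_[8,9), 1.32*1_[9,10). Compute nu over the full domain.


Integrate each piece of the Radon-Nikodym derivative:
Step 1: integral_0^1 5.42 dx = 5.42*(1-0) = 5.42*1 = 5.42
Step 2: integral_1^8 5.13 dx = 5.13*(8-1) = 5.13*7 = 35.91
Step 3: integral_8^9 3.93 dx = 3.93*(9-8) = 3.93*1 = 3.93
Step 4: integral_9^10 1.32 dx = 1.32*(10-9) = 1.32*1 = 1.32
Total: 5.42 + 35.91 + 3.93 + 1.32 = 46.58


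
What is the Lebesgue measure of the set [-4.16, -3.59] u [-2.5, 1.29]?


For pairwise disjoint intervals, m(union) = sum of lengths.
= (-3.59 - -4.16) + (1.29 - -2.5)
= 0.57 + 3.79
= 4.36


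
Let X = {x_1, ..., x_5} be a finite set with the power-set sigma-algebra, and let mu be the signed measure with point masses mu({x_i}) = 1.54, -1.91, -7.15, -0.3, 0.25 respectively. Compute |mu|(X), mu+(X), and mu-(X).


Step 1: Every measurable set is a union of atoms (the cells / points), so a Hahn decomposition is
  obtained by grouping atoms by sign: P = union of atoms with mu > 0, N = union of the remaining atoms.
  Atoms in P (indices): 1, 5;  atoms in N (indices): 2, 3, 4
  Positive values: 1.54, 0.25
  Negative values: -1.91, -7.15, -0.3
Step 2: mu+(X) = mu(P) = sum of positive atom values = 1.79
Step 3: mu-(X) = -mu(N) = sum of |negative atom values| = 9.36
Step 4: |mu|(X) = mu+(X) + mu-(X) = 1.79 + 9.36 = 11.15


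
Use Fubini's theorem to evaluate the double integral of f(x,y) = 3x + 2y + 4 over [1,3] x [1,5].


By Fubini, integrate in x first, then y.
Step 1: Fix y, integrate over x in [1,3]:
  integral(3x + 2y + 4, x=1..3)
  = 3*(3^2 - 1^2)/2 + (2y + 4)*(3 - 1)
  = 12 + (2y + 4)*2
  = 12 + 4y + 8
  = 20 + 4y
Step 2: Integrate over y in [1,5]:
  integral(20 + 4y, y=1..5)
  = 20*4 + 4*(5^2 - 1^2)/2
  = 80 + 48
  = 128


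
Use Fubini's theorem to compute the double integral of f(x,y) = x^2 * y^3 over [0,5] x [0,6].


By Fubini's theorem, the double integral factors as a product of single integrals:
Step 1: integral_0^5 x^2 dx = [x^3/3] from 0 to 5
     = 5^3/3 = 41.666667
Step 2: integral_0^6 y^3 dy = [y^4/4] from 0 to 6
     = 6^4/4 = 324
Step 3: Double integral = 41.666667 * 324 = 13500


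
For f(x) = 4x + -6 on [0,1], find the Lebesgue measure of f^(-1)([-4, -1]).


f^(-1)([-4, -1]) = {x : -4 <= 4x + -6 <= -1}
Solving: (-4 - -6)/4 <= x <= (-1 - -6)/4
= [0.5, 1.25]
Intersecting with [0,1]: [0.5, 1]
Measure = 1 - 0.5 = 0.5


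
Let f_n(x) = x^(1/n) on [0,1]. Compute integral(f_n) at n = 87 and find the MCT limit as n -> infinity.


At n = 87: f_87(x) = x^(1/87).
Step 1: integral(x^(1/87), 0, 1) = [x^(1/87+1) / (1/87+1)] from 0 to 1
     = 1 / (1/87 + 1) = 1 / ((87+1)/87) = 87/(87+1)
     = 87/88 = 0.988636
Step 2: As n -> infinity, f_n(x) = x^(1/n) -> 1 for x in (0,1], and f_n is increasing in n.
By MCT, lim_n integral(f_n) = integral(lim_n f_n) = integral(1, 0, 1) = 1.
Step 3: Verify convergence: 87/88 = 0.988636 -> 1


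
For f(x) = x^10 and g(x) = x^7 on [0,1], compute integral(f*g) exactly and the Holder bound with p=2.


Step 1: Exact integral of f*g = integral(x^17, 0, 1) = 1/18
     = 0.055556
Step 2: Holder bound with p=2, q=2:
  ||f||_p = (integral x^20 dx)^(1/2) = (1/21)^(1/2) = 0.218218
  ||g||_q = (integral x^14 dx)^(1/2) = (1/15)^(1/2) = 0.258199
Step 3: Holder bound = ||f||_p * ||g||_q = 0.218218 * 0.258199 = 0.056344
Verification: 0.055556 <= 0.056344 (Holder holds)


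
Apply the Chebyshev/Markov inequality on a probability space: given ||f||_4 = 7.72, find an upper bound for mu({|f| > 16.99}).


Chebyshev/Markov inequality: mu(|f| > eps) <= (||f||_p / eps)^p
Step 1: ||f||_4 / eps = 7.72 / 16.99 = 0.454385
Step 2: Raise to power p = 4:
  (0.454385)^4 = 0.042628
Step 3: Therefore mu(|f| > 16.99) <= 0.042628


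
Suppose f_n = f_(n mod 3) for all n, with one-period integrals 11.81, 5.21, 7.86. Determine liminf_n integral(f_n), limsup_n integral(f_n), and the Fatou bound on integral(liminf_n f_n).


The sequence (integral(f_n)) is periodic with period 3, repeating the values 11.81, 5.21, 7.86 indefinitely.
Step 1: For a periodic sequence, every tail (a_m, a_(m+1), ...) contains all 3 period values infinitely often.
Step 2: Hence inf of every tail = min of the period values = min(11.81, 5.21, 7.86) = 5.21.
        liminf_n integral(f_n) = sup over m of (inf of tail from m) = 5.21.
Step 3: Similarly sup of every tail = max of the period values = 11.81.
        limsup_n integral(f_n) = 11.81.
Step 4: Fatou's lemma: integral(liminf_n f_n) <= liminf_n integral(f_n) = 5.21.
        So the integral of the pointwise liminf is at most 5.21.


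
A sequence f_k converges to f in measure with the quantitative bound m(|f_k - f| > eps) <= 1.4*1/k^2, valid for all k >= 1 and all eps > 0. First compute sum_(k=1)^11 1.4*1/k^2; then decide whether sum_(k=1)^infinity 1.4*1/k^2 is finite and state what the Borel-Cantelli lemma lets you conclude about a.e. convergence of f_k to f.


Step 1: List the terms 1.4*1/k^2 for k = 1 to 11:
  k=1: 1.4
  k=2: 0.35
  k=3: 0.155556
  k=4: 0.0875
  k=5: 0.056
  k=6: 0.038889
  k=7: 0.028571
  k=8: 0.021875
  k=9: 0.017284
  k=10: 0.014
  k=11: 0.01157
Step 2: Partial sum = 1.4 + 0.35 + 0.155556 + 0.0875 + 0.056 + 0.038889 + 0.028571 + 0.021875 + 0.017284 + 0.014 + 0.01157
     = 2.181245
Step 3: The full series sum_(k>=1) 1.4*1/k^2 converges (p-series with p = 2 > 1; a constant multiple of a convergent series converges).
Step 4: Fix eps > 0. Since sum_k m(|f_k - f| > eps) < infinity, the Borel-Cantelli lemma gives
        m(limsup_k {|f_k - f| > eps}) = 0, i.e. for a.e. x, |f_k(x) - f(x)| <= eps for all large k.
        Applying this with eps = 1/j for j = 1, 2, ... and intersecting the countably many full-measure sets,
        for a.e. x we get limsup_k |f_k(x) - f(x)| <= 1/j for every j, hence f_k -> f almost everywhere.
Conclusion: series converges; Borel-Cantelli yields f_k -> f a.e.


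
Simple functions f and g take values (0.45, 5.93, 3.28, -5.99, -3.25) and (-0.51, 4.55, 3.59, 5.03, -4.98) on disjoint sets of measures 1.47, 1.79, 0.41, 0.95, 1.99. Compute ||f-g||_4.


Step 1: Compute differences f_i - g_i:
  0.45 - -0.51 = 0.96
  5.93 - 4.55 = 1.38
  3.28 - 3.59 = -0.31
  -5.99 - 5.03 = -11.02
  -3.25 - -4.98 = 1.73
Step 2: Compute |diff|^4 * measure for each set:
  |0.96|^4 * 1.47 = 0.849347 * 1.47 = 1.248539
  |1.38|^4 * 1.79 = 3.626739 * 1.79 = 6.491863
  |-0.31|^4 * 0.41 = 0.009235 * 0.41 = 0.003786
  |-11.02|^4 * 0.95 = 14747.770752 * 0.95 = 14010.382215
  |1.73|^4 * 1.99 = 8.95745 * 1.99 = 17.825326
Step 3: Sum = 14035.95173
Step 4: ||f-g||_4 = (14035.95173)^(1/4) = 10.88455


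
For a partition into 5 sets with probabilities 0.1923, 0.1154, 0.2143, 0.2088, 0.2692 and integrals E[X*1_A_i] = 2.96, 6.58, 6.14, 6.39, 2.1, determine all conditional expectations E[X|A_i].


For each cell A_i: E[X|A_i] = E[X*1_A_i] / P(A_i)
Step 1: E[X|A_1] = 2.96 / 0.1923 = 15.392616
Step 2: E[X|A_2] = 6.58 / 0.1154 = 57.019064
Step 3: E[X|A_3] = 6.14 / 0.2143 = 28.651423
Step 4: E[X|A_4] = 6.39 / 0.2088 = 30.603448
Step 5: E[X|A_5] = 2.1 / 0.2692 = 7.800892
Verification: E[X] = sum E[X*1_A_i] = 2.96 + 6.58 + 6.14 + 6.39 + 2.1 = 24.17


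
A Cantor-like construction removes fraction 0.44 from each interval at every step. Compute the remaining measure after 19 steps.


Step 1: At each step, fraction remaining = 1 - 0.44 = 0.56
Step 2: After 19 steps, measure = (0.56)^19
Result = 1.642754e-05


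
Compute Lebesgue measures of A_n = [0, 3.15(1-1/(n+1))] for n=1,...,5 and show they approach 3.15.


By continuity of measure from below: if A_n increases to A, then m(A_n) -> m(A).
Here A = [0, 3.15], so m(A) = 3.15
Step 1: a_1 = 3.15*(1 - 1/2) = 1.575, m(A_1) = 1.575
Step 2: a_2 = 3.15*(1 - 1/3) = 2.1, m(A_2) = 2.1
Step 3: a_3 = 3.15*(1 - 1/4) = 2.3625, m(A_3) = 2.3625
Step 4: a_4 = 3.15*(1 - 1/5) = 2.52, m(A_4) = 2.52
Step 5: a_5 = 3.15*(1 - 1/6) = 2.625, m(A_5) = 2.625
Limit: m(A_n) -> m([0,3.15]) = 3.15


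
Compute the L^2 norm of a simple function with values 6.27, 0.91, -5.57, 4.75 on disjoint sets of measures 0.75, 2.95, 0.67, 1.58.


Step 1: Compute |f_i|^2 for each value:
  |6.27|^2 = 39.3129
  |0.91|^2 = 0.8281
  |-5.57|^2 = 31.0249
  |4.75|^2 = 22.5625
Step 2: Multiply by measures and sum:
  39.3129 * 0.75 = 29.484675
  0.8281 * 2.95 = 2.442895
  31.0249 * 0.67 = 20.786683
  22.5625 * 1.58 = 35.64875
Sum = 29.484675 + 2.442895 + 20.786683 + 35.64875 = 88.363003
Step 3: Take the p-th root:
||f||_2 = (88.363003)^(1/2) = 9.40016


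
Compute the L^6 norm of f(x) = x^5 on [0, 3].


Step 1: ||f||_6 = (integral_0^3 |x^5|^6 dx)^(1/6)
     = (integral_0^3 x^30 dx)^(1/6)
Step 2: integral_0^3 x^30 dx = [x^31/(31)] from 0 to 3 = 3^31/31
     = 617673396283947/31 = 1.992495e+13
Step 3: ||f||_6 = (1.992495e+13)^(1/6) = 164.651693


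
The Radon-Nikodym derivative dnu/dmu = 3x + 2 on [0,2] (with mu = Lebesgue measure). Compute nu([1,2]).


nu(A) = integral_A (dnu/dmu) dmu = integral_1^2 (3x + 2) dx
Step 1: Antiderivative F(x) = (3/2)x^2 + 2x
Step 2: F(2) = (3/2)*2^2 + 2*2 = 6 + 4 = 10
Step 3: F(1) = (3/2)*1^2 + 2*1 = 1.5 + 2 = 3.5
Step 4: nu([1,2]) = F(2) - F(1) = 10 - 3.5 = 6.5


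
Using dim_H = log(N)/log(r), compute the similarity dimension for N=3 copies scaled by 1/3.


For a self-similar set with N copies scaled by 1/r:
dim_H = log(N)/log(r) = log(3)/log(3)
= 1.098612/1.098612
= 1


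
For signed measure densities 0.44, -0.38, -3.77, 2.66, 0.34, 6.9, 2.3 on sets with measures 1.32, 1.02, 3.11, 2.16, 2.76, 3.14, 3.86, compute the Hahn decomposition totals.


Step 1: Compute signed measure on each set:
  Set 1: 0.44 * 1.32 = 0.5808
  Set 2: -0.38 * 1.02 = -0.3876
  Set 3: -3.77 * 3.11 = -11.7247
  Set 4: 2.66 * 2.16 = 5.7456
  Set 5: 0.34 * 2.76 = 0.9384
  Set 6: 6.9 * 3.14 = 21.666
  Set 7: 2.3 * 3.86 = 8.878
Step 2: Total signed measure = (0.5808) + (-0.3876) + (-11.7247) + (5.7456) + (0.9384) + (21.666) + (8.878)
     = 25.6965
Step 3: Positive part mu+(X) = sum of positive contributions = 37.8088
Step 4: Negative part mu-(X) = |sum of negative contributions| = 12.1123


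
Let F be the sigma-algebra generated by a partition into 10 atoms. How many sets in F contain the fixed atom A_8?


Each element of F is a union of some subset S of the 10 atoms.
The element contains A_8 iff A_8 is in S.
So we count subsets S of {A_1,...,A_10} with A_8 in S: choose freely among the other 9 atoms.
Count = 2^(10-1) = 2^9 = 512.


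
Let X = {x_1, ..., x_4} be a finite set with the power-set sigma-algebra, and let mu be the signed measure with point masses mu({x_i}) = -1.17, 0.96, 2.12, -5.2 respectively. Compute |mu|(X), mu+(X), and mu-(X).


Step 1: Every measurable set is a union of atoms (the cells / points), so a Hahn decomposition is
  obtained by grouping atoms by sign: P = union of atoms with mu > 0, N = union of the remaining atoms.
  Atoms in P (indices): 2, 3;  atoms in N (indices): 1, 4
  Positive values: 0.96, 2.12
  Negative values: -1.17, -5.2
Step 2: mu+(X) = mu(P) = sum of positive atom values = 3.08
Step 3: mu-(X) = -mu(N) = sum of |negative atom values| = 6.37
Step 4: |mu|(X) = mu+(X) + mu-(X) = 3.08 + 6.37 = 9.45


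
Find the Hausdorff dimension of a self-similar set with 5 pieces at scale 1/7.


For a self-similar set with N copies scaled by 1/r:
dim_H = log(N)/log(r) = log(5)/log(7)
= 1.609438/1.94591
= 0.827087


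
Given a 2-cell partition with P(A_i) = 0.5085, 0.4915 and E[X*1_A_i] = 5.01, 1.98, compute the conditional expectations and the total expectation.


For each cell A_i: E[X|A_i] = E[X*1_A_i] / P(A_i)
Step 1: E[X|A_1] = 5.01 / 0.5085 = 9.852507
Step 2: E[X|A_2] = 1.98 / 0.4915 = 4.028484
Verification: E[X] = sum E[X*1_A_i] = 5.01 + 1.98 = 6.99


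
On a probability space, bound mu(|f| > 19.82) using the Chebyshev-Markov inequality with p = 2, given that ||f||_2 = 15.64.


Chebyshev/Markov inequality: mu(|f| > eps) <= (||f||_p / eps)^p
Step 1: ||f||_2 / eps = 15.64 / 19.82 = 0.789102
Step 2: Raise to power p = 2:
  (0.789102)^2 = 0.622682
Step 3: Therefore mu(|f| > 19.82) <= 0.622682


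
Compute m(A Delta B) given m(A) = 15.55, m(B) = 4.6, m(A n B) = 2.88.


m(A Delta B) = m(A) + m(B) - 2*m(A n B)
= 15.55 + 4.6 - 2*2.88
= 15.55 + 4.6 - 5.76
= 14.39


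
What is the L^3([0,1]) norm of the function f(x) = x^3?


Step 1: ||f||_3 = (integral_0^1 |x^3|^3 dx)^(1/3)
     = (integral_0^1 x^9 dx)^(1/3)
Step 2: integral_0^1 x^9 dx = [x^10/(10)] from 0 to 1 = 1^10/10
     = 1/10 = 0.1
Step 3: ||f||_3 = (0.1)^(1/3) = 0.464159


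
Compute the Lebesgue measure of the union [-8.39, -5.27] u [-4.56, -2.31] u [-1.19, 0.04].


For pairwise disjoint intervals, m(union) = sum of lengths.
= (-5.27 - -8.39) + (-2.31 - -4.56) + (0.04 - -1.19)
= 3.12 + 2.25 + 1.23
= 6.6


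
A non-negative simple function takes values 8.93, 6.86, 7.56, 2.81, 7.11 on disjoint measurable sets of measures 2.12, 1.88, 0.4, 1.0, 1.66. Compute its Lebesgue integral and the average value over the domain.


Step 1: Integral = sum(value_i * measure_i)
= 8.93*2.12 + 6.86*1.88 + 7.56*0.4 + 2.81*1.0 + 7.11*1.66
= 18.9316 + 12.8968 + 3.024 + 2.81 + 11.8026
= 49.465
Step 2: Total measure of domain = 2.12 + 1.88 + 0.4 + 1.0 + 1.66 = 7.06
Step 3: Average value = 49.465 / 7.06 = 7.006374


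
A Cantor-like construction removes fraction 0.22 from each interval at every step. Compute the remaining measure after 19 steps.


Step 1: At each step, fraction remaining = 1 - 0.22 = 0.78
Step 2: After 19 steps, measure = (0.78)^19
Result = 0.008908


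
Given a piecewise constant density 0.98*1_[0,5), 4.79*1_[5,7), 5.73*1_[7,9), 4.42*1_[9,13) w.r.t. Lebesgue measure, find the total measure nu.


Integrate each piece of the Radon-Nikodym derivative:
Step 1: integral_0^5 0.98 dx = 0.98*(5-0) = 0.98*5 = 4.9
Step 2: integral_5^7 4.79 dx = 4.79*(7-5) = 4.79*2 = 9.58
Step 3: integral_7^9 5.73 dx = 5.73*(9-7) = 5.73*2 = 11.46
Step 4: integral_9^13 4.42 dx = 4.42*(13-9) = 4.42*4 = 17.68
Total: 4.9 + 9.58 + 11.46 + 17.68 = 43.62


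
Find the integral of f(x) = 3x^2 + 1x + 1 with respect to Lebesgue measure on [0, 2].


The Lebesgue integral of a Riemann-integrable function agrees with the Riemann integral.
Antiderivative F(x) = (3/3)x^3 + (1/2)x^2 + 1x
F(2) = (3/3)*2^3 + (1/2)*2^2 + 1*2
     = (3/3)*8 + (1/2)*4 + 1*2
     = 8 + 2 + 2
     = 12
F(0) = 0.0
Integral = F(2) - F(0) = 12 - 0.0 = 12


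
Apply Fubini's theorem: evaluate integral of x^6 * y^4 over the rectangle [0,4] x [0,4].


By Fubini's theorem, the double integral factors as a product of single integrals:
Step 1: integral_0^4 x^6 dx = [x^7/7] from 0 to 4
     = 4^7/7 = 2340.571429
Step 2: integral_0^4 y^4 dy = [y^5/5] from 0 to 4
     = 4^5/5 = 204.8
Step 3: Double integral = 2340.571429 * 204.8 = 479349.028571


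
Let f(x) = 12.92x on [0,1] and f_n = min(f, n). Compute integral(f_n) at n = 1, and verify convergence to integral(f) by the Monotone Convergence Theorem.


f(x) = 12.92x on [0,1]; f_n(x) = min(12.92x, n). At n = 1:
Step 1: f(x) reaches 1 at x = 1/12.92 = 0.077399
Step 2: integral(f_1) = integral(12.92x, 0, 0.077399) + integral(1, 0.077399, 1)
       = 12.92*0.077399^2/2 + 1*(1 - 0.077399)
       = 0.0387 + 0.922601
       = 0.9613
Step 3: As n -> infinity, f_n increases to f, so by MCT integral(f_n) -> integral(f) = 12.92/2 = 6.46.
Convergence: integral(f_1) = 0.9613 -> 6.46 as n -> infinity


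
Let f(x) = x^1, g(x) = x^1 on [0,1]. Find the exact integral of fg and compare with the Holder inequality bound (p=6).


Step 1: Exact integral of f*g = integral(x^2, 0, 1) = 1/3
     = 0.333333
Step 2: Holder bound with p=6, q=1.2:
  ||f||_p = (integral x^6 dx)^(1/6) = (1/7)^(1/6) = 0.72302
  ||g||_q = (integral x^1.2 dx)^(1/1.2) = (1/2.2)^(1/1.2) = 0.518379
Step 3: Holder bound = ||f||_p * ||g||_q = 0.72302 * 0.518379 = 0.374799
Verification: 0.333333 <= 0.374799 (Holder holds)


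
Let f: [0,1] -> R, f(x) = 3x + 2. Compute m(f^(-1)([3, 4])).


f^(-1)([3, 4]) = {x : 3 <= 3x + 2 <= 4}
Solving: (3 - 2)/3 <= x <= (4 - 2)/3
= [0.333333, 0.666667]
Intersecting with [0,1]: [0.333333, 0.666667]
Measure = 0.666667 - 0.333333 = 0.333333


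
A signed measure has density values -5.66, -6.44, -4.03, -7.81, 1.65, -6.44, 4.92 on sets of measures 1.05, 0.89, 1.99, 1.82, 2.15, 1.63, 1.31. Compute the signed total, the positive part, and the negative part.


Step 1: Compute signed measure on each set:
  Set 1: -5.66 * 1.05 = -5.943
  Set 2: -6.44 * 0.89 = -5.7316
  Set 3: -4.03 * 1.99 = -8.0197
  Set 4: -7.81 * 1.82 = -14.2142
  Set 5: 1.65 * 2.15 = 3.5475
  Set 6: -6.44 * 1.63 = -10.4972
  Set 7: 4.92 * 1.31 = 6.4452
Step 2: Total signed measure = (-5.943) + (-5.7316) + (-8.0197) + (-14.2142) + (3.5475) + (-10.4972) + (6.4452)
     = -34.413
Step 3: Positive part mu+(X) = sum of positive contributions = 9.9927
Step 4: Negative part mu-(X) = |sum of negative contributions| = 44.4057


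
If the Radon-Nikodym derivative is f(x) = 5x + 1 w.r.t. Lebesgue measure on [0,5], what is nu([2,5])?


nu(A) = integral_A (dnu/dmu) dmu = integral_2^5 (5x + 1) dx
Step 1: Antiderivative F(x) = (5/2)x^2 + 1x
Step 2: F(5) = (5/2)*5^2 + 1*5 = 62.5 + 5 = 67.5
Step 3: F(2) = (5/2)*2^2 + 1*2 = 10 + 2 = 12
Step 4: nu([2,5]) = F(5) - F(2) = 67.5 - 12 = 55.5


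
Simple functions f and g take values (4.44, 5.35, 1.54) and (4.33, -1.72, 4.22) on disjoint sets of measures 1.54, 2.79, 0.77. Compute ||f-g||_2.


Step 1: Compute differences f_i - g_i:
  4.44 - 4.33 = 0.11
  5.35 - -1.72 = 7.07
  1.54 - 4.22 = -2.68
Step 2: Compute |diff|^2 * measure for each set:
  |0.11|^2 * 1.54 = 0.0121 * 1.54 = 0.018634
  |7.07|^2 * 2.79 = 49.9849 * 2.79 = 139.457871
  |-2.68|^2 * 0.77 = 7.1824 * 0.77 = 5.530448
Step 3: Sum = 145.006953
Step 4: ||f-g||_2 = (145.006953)^(1/2) = 12.041883


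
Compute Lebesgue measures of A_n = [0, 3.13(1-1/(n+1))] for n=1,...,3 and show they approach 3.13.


By continuity of measure from below: if A_n increases to A, then m(A_n) -> m(A).
Here A = [0, 3.13], so m(A) = 3.13
Step 1: a_1 = 3.13*(1 - 1/2) = 1.565, m(A_1) = 1.565
Step 2: a_2 = 3.13*(1 - 1/3) = 2.0867, m(A_2) = 2.0867
Step 3: a_3 = 3.13*(1 - 1/4) = 2.3475, m(A_3) = 2.3475
Limit: m(A_n) -> m([0,3.13]) = 3.13


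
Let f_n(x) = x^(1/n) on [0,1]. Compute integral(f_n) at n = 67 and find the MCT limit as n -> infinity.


At n = 67: f_67(x) = x^(1/67).
Step 1: integral(x^(1/67), 0, 1) = [x^(1/67+1) / (1/67+1)] from 0 to 1
     = 1 / (1/67 + 1) = 1 / ((67+1)/67) = 67/(67+1)
     = 67/68 = 0.985294
Step 2: As n -> infinity, f_n(x) = x^(1/n) -> 1 for x in (0,1], and f_n is increasing in n.
By MCT, lim_n integral(f_n) = integral(lim_n f_n) = integral(1, 0, 1) = 1.
Step 3: Verify convergence: 67/68 = 0.985294 -> 1
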